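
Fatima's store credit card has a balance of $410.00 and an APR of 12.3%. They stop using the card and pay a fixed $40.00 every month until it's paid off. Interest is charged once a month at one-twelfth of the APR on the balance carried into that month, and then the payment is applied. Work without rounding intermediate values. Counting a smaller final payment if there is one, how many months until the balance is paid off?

11 months

Monthly rate r = 12.3%/12 = 1.025% = 0.01025.
Recurrence: B ← B·(1+r) − $40.00.
Month 1: interest $4.20; balance after payment $374.20.
Month 2: interest $3.84; balance after payment $338.04.
Closed form: n = −ln(1 − rB₀/P)/ln(1+r) = −ln(0.89494)/ln(1.01025) ≈ 10.885, so the balance reaches zero during payment 11.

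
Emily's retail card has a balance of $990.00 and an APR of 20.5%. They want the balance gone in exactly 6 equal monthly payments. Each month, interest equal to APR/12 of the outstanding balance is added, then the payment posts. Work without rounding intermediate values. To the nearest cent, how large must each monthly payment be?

Monthly rate r = 20.5%/12 = 1.70833% = 0.0170833.
Level-payment amortization: P = B₀·r / (1 − (1+r)^(−n)) = 990.00·0.0170833 / (1 − 1.01708^(−6)).
Denominator 1 − (1+r)^(−6) = 0.096640172.
P = 16.9125 / 0.096640172 ≈ 175.00.

$175.00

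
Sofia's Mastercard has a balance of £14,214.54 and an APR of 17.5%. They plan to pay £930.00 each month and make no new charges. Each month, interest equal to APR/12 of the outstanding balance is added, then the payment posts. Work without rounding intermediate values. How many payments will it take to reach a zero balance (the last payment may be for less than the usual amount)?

18 months

Monthly rate r = 17.5%/12 = 1.45833% = 0.0145833.
Recurrence: B ← B·(1+r) − £930.00.
Month 1: interest £207.30; balance after payment £13,491.84.
Month 2: interest £196.76; balance after payment £12,758.59.
Closed form: n = −ln(1 − rB₀/P)/ln(1+r) = −ln(0.7771)/ln(1.01458) ≈ 17.418, so the balance reaches zero during payment 18.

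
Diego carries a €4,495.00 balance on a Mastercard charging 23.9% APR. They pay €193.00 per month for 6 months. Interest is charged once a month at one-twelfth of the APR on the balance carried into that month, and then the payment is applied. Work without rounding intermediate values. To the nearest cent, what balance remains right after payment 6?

€3,842.41

Monthly rate r = 23.9%/12 = 1.99167% = 0.0199167.
Each month: B ← B·(1+r) − €193.00.
Month 1: interest €89.53; balance after payment €4,391.53.
Month 2: interest €87.46; balance after payment €4,285.99.
Month 3: interest €85.36; balance after payment €4,178.35.
Month 4: interest €83.22; balance after payment €4,068.57.
Month 5: interest €81.03; balance after payment €3,956.60.
Month 6: interest €78.80; balance after payment €3,842.41.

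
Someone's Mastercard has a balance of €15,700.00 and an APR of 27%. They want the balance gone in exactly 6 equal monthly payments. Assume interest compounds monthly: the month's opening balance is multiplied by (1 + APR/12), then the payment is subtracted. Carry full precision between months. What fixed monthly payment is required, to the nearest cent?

Monthly rate r = 27%/12 = 2.25% = 0.0225.
Level-payment amortization: P = B₀·r / (1 − (1+r)^(−n)) = 15700.00·0.0225 / (1 − 1.0225^(−6)).
Denominator 1 − (1+r)^(−6) = 0.124975728.
P = 353.25 / 0.124975728 ≈ 2826.55.

€2,826.55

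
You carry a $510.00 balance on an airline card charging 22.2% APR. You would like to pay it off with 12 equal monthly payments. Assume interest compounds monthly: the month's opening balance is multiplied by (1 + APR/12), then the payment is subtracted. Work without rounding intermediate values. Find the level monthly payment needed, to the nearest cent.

$47.78

Monthly rate r = 22.2%/12 = 1.85% = 0.0185.
Level-payment amortization: P = B₀·r / (1 − (1+r)^(−n)) = 510.00·0.0185 / (1 − 1.0185^(−12)).
Denominator 1 − (1+r)^(−12) = 0.197458314.
P = 9.435 / 0.197458314 ≈ 47.78.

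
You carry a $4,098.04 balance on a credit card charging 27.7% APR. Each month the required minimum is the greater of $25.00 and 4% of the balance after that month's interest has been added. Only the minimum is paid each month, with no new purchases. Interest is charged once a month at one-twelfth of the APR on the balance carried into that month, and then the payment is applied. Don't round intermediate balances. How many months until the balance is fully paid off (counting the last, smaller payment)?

143 months

Monthly rate r = 27.7%/12 = 2.30833% = 0.0230833.
While 4% of the post-interest balance exceeds $25.00, each month B ← (B·(1+r))·(1 − 0.04), i.e. B shrinks by the factor (1+r)·0.96 = 0.98216.
This holds for months 1–106. Entering month 107 the balance is $607.99; 4% of the post-interest balance is now below $25.00, so the flat $25.00 minimum applies from here.
From month 107 a fixed $25.00 at rate r clears $607.99 in 37 more payments. Total: 106 + 37 = 143 months.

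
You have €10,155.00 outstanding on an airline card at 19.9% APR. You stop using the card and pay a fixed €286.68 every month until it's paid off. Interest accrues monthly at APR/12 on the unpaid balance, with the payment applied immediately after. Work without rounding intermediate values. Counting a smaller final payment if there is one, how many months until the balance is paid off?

Monthly rate r = 19.9%/12 = 1.65833% = 0.0165833.
Recurrence: B ← B·(1+r) − €286.68.
Month 1: interest €168.40; balance after payment €10,036.72.
Month 2: interest €166.44; balance after payment €9,916.49.
Closed form: n = −ln(1 − rB₀/P)/ln(1+r) = −ln(0.41257)/ln(1.01658) ≈ 53.829, so the balance reaches zero during payment 54.

54 payments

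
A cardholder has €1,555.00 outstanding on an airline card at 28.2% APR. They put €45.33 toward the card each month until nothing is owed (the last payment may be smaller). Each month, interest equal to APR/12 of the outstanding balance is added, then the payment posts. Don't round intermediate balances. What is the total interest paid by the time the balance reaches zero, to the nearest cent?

Monthly rate r = 28.2%/12 = 2.35% = 0.0235.
Payoff takes n = ⌈−ln(1 − rB₀/P)/ln(1+r)⌉ = ⌈70.632⌉ = 71 payments; the last is €28.75.
Total paid = 70·€45.33 + €28.75 = €3,201.85.
Total interest = total paid − principal = €3,201.85 − €1,555.00 = €1,646.85.

€1,646.85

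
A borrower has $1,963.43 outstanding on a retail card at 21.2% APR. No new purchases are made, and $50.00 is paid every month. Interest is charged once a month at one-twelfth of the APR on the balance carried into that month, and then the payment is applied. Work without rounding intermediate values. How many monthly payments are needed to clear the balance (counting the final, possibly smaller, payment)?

Monthly rate r = 21.2%/12 = 1.76667% = 0.0176667.
Recurrence: B ← B·(1+r) − $50.00.
Month 1: interest $34.69; balance after payment $1,948.12.
Month 2: interest $34.42; balance after payment $1,932.53.
Closed form: n = −ln(1 − rB₀/P)/ln(1+r) = −ln(0.30625)/ln(1.01767) ≈ 67.571, so the balance reaches zero during payment 68.

68 payments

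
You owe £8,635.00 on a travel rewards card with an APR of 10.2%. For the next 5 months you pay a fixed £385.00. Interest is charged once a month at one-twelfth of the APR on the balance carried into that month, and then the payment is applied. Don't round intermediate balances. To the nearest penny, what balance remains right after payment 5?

Monthly rate r = 10.2%/12 = 0.85% = 0.0085.
Each month: B ← B·(1+r) − £385.00.
Month 1: interest £73.40; balance after payment £8,323.40.
Month 2: interest £70.75; balance after payment £8,009.15.
Month 3: interest £68.08; balance after payment £7,692.22.
Month 4: interest £65.38; balance after payment £7,372.61.
Month 5: interest £62.67; balance after payment £7,050.28.

£7,050.28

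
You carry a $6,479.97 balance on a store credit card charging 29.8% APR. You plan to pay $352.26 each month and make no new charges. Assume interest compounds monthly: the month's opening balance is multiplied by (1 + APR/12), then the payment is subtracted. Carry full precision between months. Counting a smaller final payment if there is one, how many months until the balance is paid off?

25 months

Monthly rate r = 29.8%/12 = 2.48333% = 0.0248333.
Recurrence: B ← B·(1+r) − $352.26.
Month 1: interest $160.92; balance after payment $6,288.63.
Month 2: interest $156.17; balance after payment $6,092.54.
Closed form: n = −ln(1 − rB₀/P)/ln(1+r) = −ln(0.54318)/ln(1.02483) ≈ 24.880, so the balance reaches zero during payment 25.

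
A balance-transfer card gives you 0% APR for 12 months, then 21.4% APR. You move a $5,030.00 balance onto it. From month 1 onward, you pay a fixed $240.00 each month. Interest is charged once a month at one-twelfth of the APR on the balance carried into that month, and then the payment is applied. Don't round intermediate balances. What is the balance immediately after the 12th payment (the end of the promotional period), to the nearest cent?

$2,150.00

Promo months 1–12 at r₀ = 0%/12 = 0; months 13+ at r₁ = 21.4%/12 = 0.0178333.
After month 12 (no interest yet): B = $5,030.00 − 12·$240.00 = $2,150.00.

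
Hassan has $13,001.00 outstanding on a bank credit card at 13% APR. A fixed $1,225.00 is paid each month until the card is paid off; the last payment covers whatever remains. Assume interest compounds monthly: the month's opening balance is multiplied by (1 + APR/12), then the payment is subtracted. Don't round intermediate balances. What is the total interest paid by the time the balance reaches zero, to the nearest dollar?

Monthly rate r = 13%/12 = 1.08333% = 0.0108333.
Payoff takes n = ⌈−ln(1 − rB₀/P)/ln(1+r)⌉ = ⌈11.335⌉ = 12 payments; the last is $412.27.
Total paid = 11·$1,225.00 + $412.27 = $13,887.27.
Total interest = total paid − principal = $13,887.27 − $13,001.00 = $886.27.

$886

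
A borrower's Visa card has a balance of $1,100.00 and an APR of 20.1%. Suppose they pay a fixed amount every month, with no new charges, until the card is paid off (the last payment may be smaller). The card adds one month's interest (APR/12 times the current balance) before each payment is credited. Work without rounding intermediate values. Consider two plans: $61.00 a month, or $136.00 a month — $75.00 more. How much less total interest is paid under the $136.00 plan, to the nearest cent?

$128.58

Monthly rate r = 20.1%/12 = 1.675% = 0.01675.
At $61.00/mo: n = ⌈−ln(1 − rB₀/P)/ln(1+r)⌉ = 22 payments (last $39.67); total interest = total paid − $1,100.00 = $220.67.
At $136.00/mo: 9 payments (last $104.09); total interest $92.09.
Interest saved = $220.67 − $92.09 = $128.58.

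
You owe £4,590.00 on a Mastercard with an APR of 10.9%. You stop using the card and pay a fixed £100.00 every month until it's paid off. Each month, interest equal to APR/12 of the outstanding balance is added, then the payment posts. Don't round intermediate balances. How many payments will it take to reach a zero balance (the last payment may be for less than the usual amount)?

60 months

Monthly rate r = 10.9%/12 = 0.908333% = 0.00908333.
Recurrence: B ← B·(1+r) − £100.00.
Month 1: interest £41.69; balance after payment £4,531.69.
Month 2: interest £41.16; balance after payment £4,472.86.
Closed form: n = −ln(1 − rB₀/P)/ln(1+r) = −ln(0.58308)/ln(1.00908) ≈ 59.657, so the balance reaches zero during payment 60.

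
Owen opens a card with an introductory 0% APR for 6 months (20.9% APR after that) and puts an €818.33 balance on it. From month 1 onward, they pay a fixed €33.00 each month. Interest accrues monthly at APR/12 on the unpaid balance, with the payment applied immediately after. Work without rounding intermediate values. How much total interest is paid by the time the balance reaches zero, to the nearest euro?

€138

Promo months 1–6 at r₀ = 0%/12 = 0; months 7+ at r₁ = 20.9%/12 = 0.0174167.
After month 6 (no interest yet): B = €818.33 − 6·€33.00 = €620.33.
Then at r₁ with €33.00/mo: n₂ = −ln(1 − r₁·B/P)/ln(1+r₁) ≈ 22.97 → 23 more payments.
Total paid = 28·€33.00 + €31.98 = €955.98; interest = €955.98 − €818.33 = €137.65.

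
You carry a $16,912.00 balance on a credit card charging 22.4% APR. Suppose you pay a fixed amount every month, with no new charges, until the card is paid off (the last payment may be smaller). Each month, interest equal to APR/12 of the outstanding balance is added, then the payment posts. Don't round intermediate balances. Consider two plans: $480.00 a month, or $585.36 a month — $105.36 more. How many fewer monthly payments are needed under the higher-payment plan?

16 fewer payments

Monthly rate r = 22.4%/12 = 1.86667% = 0.0186667.
At $480.00/mo: n = ⌈−ln(1 − rB₀/P)/ln(1+r)⌉ = 58 payments (last $463.27); total interest = total paid − $16,912.00 = $10,911.27.
At $585.36/mo: 42 payments (last $530.69); total interest $7,618.45.
Payments saved = 58 − 42 = 16.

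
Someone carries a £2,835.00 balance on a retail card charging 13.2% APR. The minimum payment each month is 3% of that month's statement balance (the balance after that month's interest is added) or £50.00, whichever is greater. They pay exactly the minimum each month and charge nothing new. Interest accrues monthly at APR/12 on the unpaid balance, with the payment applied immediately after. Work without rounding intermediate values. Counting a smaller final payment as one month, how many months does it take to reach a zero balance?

69 months

Monthly rate r = 13.2%/12 = 1.1% = 0.011.
While 3% of the post-interest balance exceeds £50.00, each month B ← (B·(1+r))·(1 − 0.03), i.e. B shrinks by the factor (1+r)·0.97 = 0.98067.
This holds for months 1–28. Entering month 29 the balance is £1,641.32; 3% of the post-interest balance is now below £50.00, so the flat £50.00 minimum applies from here.
From month 29 a fixed £50.00 at rate r clears £1,641.32 in 41 more payments. Total: 28 + 41 = 69 months.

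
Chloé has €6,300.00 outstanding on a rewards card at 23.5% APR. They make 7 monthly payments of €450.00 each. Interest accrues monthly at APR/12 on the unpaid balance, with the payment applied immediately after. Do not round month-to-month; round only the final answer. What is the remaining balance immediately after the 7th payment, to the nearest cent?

€3,874.83

Monthly rate r = 23.5%/12 = 1.95833% = 0.0195833.
Each month: B ← B·(1+r) − €450.00.
Month 1: interest €123.38; balance after payment €5,973.38.
Month 2: interest €116.98; balance after payment €5,640.35.
Month 3: interest €110.46; balance after payment €5,300.81.
Month 4: interest €103.81; balance after payment €4,954.62.
Month 5: interest €97.03; balance after payment €4,601.65.
Month 6: interest €90.12; balance after payment €4,241.76.
Month 7: interest €83.07; balance after payment €3,874.83.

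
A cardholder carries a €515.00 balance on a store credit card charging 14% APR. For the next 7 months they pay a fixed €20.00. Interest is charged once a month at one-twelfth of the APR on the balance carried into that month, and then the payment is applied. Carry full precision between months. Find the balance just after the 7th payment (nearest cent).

€413.56

Monthly rate r = 14%/12 = 1.16667% = 0.0116667.
Each month: B ← B·(1+r) − €20.00.
Month 1: interest €6.01; balance after payment €501.01.
Month 2: interest €5.85; balance after payment €486.85.
Month 3: interest €5.68; balance after payment €472.53.
Month 4: interest €5.51; balance after payment €458.05.
Month 5: interest €5.34; balance after payment €443.39.
Month 6: interest €5.17; balance after payment €428.56.
Month 7: interest €5.00; balance after payment €413.56.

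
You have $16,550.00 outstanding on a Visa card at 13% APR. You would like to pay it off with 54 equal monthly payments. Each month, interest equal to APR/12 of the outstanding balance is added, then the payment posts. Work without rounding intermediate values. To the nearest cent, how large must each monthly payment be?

$406.43

Monthly rate r = 13%/12 = 1.08333% = 0.0108333.
Level-payment amortization: P = B₀·r / (1 − (1+r)^(−n)) = 16550.00·0.0108333 / (1 − 1.01083^(−54)).
Denominator 1 − (1+r)^(−54) = 0.441138696.
P = 179.292 / 0.441138696 ≈ 406.43.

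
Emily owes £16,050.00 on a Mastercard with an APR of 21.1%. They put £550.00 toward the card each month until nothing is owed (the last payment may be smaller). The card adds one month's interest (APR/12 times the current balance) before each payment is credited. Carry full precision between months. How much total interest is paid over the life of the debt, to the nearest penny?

£6,661.05

Monthly rate r = 21.1%/12 = 1.75833% = 0.0175833.
Payoff takes n = ⌈−ln(1 − rB₀/P)/ln(1+r)⌉ = ⌈41.291⌉ = 42 payments; the last is £161.05.
Total paid = 41·£550.00 + £161.05 = £22,711.05.
Total interest = total paid − principal = £22,711.05 − £16,050.00 = £6,661.05.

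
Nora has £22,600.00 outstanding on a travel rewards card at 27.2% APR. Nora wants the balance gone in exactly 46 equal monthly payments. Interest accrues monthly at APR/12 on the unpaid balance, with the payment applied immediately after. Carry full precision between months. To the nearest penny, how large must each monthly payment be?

Monthly rate r = 27.2%/12 = 2.26667% = 0.0226667.
Level-payment amortization: P = B₀·r / (1 − (1+r)^(−n)) = 22600.00·0.0226667 / (1 − 1.02267^(−46)).
Denominator 1 − (1+r)^(−46) = 0.643358913.
P = 512.267 / 0.643358913 ≈ 796.24.

£796.24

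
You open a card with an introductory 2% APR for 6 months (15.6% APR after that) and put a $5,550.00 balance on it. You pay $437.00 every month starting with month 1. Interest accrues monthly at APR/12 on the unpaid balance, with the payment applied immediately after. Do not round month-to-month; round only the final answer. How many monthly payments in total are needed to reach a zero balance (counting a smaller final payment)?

Promo months 1–6 at r₀ = 2%/12 = 0.00166667; months 7+ at r₁ = 15.6%/12 = 0.013.
After month 6: iterate B ← B·(1+r₀) − $437.00 for 6 months → $2,972.78.
Then at r₁ with $437.00/mo: n₂ = −ln(1 − r₁·B/P)/ln(1+r₁) ≈ 7.17 → 8 more payments.

14 payments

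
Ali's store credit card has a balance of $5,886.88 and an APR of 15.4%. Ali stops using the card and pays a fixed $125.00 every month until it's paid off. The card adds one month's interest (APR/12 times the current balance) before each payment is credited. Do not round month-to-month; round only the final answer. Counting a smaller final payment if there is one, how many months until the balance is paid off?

Monthly rate r = 15.4%/12 = 1.28333% = 0.0128333.
Recurrence: B ← B·(1+r) − $125.00.
Month 1: interest $75.55; balance after payment $5,837.43.
Month 2: interest $74.91; balance after payment $5,787.34.
Closed form: n = −ln(1 − rB₀/P)/ln(1+r) = −ln(0.39561)/ln(1.01283) ≈ 72.721, so the balance reaches zero during payment 73.

73 months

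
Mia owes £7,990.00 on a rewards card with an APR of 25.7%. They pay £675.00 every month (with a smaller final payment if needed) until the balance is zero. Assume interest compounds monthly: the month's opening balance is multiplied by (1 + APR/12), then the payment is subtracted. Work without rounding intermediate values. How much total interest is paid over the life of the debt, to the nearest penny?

£1,324.35

Monthly rate r = 25.7%/12 = 2.14167% = 0.0214167.
Payoff takes n = ⌈−ln(1 − rB₀/P)/ln(1+r)⌉ = ⌈13.797⌉ = 14 payments; the last is £539.35.
Total paid = 13·£675.00 + £539.35 = £9,314.35.
Total interest = total paid − principal = £9,314.35 − £7,990.00 = £1,324.35.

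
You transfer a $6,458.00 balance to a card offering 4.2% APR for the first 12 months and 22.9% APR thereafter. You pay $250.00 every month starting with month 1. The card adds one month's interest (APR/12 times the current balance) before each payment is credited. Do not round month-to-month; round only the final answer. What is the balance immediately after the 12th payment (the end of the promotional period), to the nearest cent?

$3,676.09

Promo months 1–12 at r₀ = 4.2%/12 = 0.0035; months 13+ at r₁ = 22.9%/12 = 0.0190833.
After month 12: iterate B ← B·(1+r₀) − $250.00 for 12 months → $3,676.09.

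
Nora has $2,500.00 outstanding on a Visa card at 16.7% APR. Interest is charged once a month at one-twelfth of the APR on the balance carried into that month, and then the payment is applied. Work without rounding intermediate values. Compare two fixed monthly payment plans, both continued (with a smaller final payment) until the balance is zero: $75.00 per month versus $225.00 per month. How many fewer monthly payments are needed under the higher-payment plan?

Monthly rate r = 16.7%/12 = 1.39167% = 0.0139167.
At $75.00/mo: n = ⌈−ln(1 − rB₀/P)/ln(1+r)⌉ = 46 payments (last $8.09); total interest = total paid − $2,500.00 = $883.09.
At $225.00/mo: 13 payments (last $34.91); total interest $234.91.
Payments saved = 46 − 13 = 33.

33 fewer payments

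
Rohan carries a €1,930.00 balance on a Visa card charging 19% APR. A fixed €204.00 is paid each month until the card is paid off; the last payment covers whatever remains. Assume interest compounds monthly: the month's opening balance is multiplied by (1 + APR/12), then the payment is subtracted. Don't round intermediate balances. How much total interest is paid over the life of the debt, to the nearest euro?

Monthly rate r = 19%/12 = 1.58333% = 0.0158333.
Payoff takes n = ⌈−ln(1 − rB₀/P)/ln(1+r)⌉ = ⌈10.330⌉ = 11 payments; the last is €67.70.
Total paid = 10·€204.00 + €67.70 = €2,107.70.
Total interest = total paid − principal = €2,107.70 − €1,930.00 = €177.70.

€178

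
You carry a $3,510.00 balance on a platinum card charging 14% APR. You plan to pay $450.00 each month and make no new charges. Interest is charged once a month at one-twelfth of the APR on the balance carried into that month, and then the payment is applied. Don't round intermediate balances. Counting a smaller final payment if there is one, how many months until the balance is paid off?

9 payments

Monthly rate r = 14%/12 = 1.16667% = 0.0116667.
Recurrence: B ← B·(1+r) − $450.00.
Month 1: interest $40.95; balance after payment $3,100.95.
Month 2: interest $36.18; balance after payment $2,687.13.
Closed form: n = −ln(1 − rB₀/P)/ln(1+r) = −ln(0.909)/ln(1.01167) ≈ 8.226, so the balance reaches zero during payment 9.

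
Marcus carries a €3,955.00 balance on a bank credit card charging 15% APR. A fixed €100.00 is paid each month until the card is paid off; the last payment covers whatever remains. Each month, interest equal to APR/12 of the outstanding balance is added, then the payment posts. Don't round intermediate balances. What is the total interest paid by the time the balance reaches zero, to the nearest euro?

€1,535

Monthly rate r = 15%/12 = 1.25% = 0.0125.
Payoff takes n = ⌈−ln(1 − rB₀/P)/ln(1+r)⌉ = ⌈54.897⌉ = 55 payments; the last is €89.76.
Total paid = 54·€100.00 + €89.76 = €5,489.76.
Total interest = total paid − principal = €5,489.76 − €3,955.00 = €1,534.76.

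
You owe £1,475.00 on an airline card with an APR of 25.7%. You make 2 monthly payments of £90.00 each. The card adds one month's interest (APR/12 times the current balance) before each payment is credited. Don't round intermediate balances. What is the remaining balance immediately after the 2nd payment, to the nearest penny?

£1,356.93

Monthly rate r = 25.7%/12 = 2.14167% = 0.0214167.
Each month: B ← B·(1+r) − £90.00.
Month 1: interest £31.59; balance after payment £1,416.59.
Month 2: interest £30.34; balance after payment £1,356.93.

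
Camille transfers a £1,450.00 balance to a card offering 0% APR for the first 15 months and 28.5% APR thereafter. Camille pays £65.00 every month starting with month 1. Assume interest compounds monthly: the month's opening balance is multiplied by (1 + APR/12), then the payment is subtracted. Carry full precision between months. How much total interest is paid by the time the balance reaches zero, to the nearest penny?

£52.96

Promo months 1–15 at r₀ = 0%/12 = 0; months 16+ at r₁ = 28.5%/12 = 0.02375.
After month 15 (no interest yet): B = £1,450.00 − 15·£65.00 = £475.00.
Then at r₁ with £65.00/mo: n₂ = −ln(1 − r₁·B/P)/ln(1+r₁) ≈ 8.12 → 9 more payments.
Total paid = 23·£65.00 + £7.96 = £1,502.96; interest = £1,502.96 − £1,450.00 = £52.96.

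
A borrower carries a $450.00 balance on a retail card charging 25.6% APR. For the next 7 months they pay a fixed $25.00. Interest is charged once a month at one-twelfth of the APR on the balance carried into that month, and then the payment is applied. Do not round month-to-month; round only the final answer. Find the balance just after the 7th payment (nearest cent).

Monthly rate r = 25.6%/12 = 2.13333% = 0.0213333.
Each month: B ← B·(1+r) − $25.00.
Month 1: interest $9.60; balance after payment $434.60.
Month 2: interest $9.27; balance after payment $418.87.
Month 3: interest $8.94; balance after payment $402.81.
Month 4: interest $8.59; balance after payment $386.40.
Month 5: interest $8.24; balance after payment $369.64.
Month 6: interest $7.89; balance after payment $352.53.
Month 7: interest $7.52; balance after payment $335.05.

$335.05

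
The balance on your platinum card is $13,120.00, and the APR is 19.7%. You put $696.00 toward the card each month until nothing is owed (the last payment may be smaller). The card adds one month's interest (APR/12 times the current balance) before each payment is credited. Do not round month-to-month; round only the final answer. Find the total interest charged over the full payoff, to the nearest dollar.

$2,708

Monthly rate r = 19.7%/12 = 1.64167% = 0.0164167.
Payoff takes n = ⌈−ln(1 − rB₀/P)/ln(1+r)⌉ = ⌈22.740⌉ = 23 payments; the last is $516.25.
Total paid = 22·$696.00 + $516.25 = $15,828.25.
Total interest = total paid − principal = $15,828.25 − $13,120.00 = $2,708.25.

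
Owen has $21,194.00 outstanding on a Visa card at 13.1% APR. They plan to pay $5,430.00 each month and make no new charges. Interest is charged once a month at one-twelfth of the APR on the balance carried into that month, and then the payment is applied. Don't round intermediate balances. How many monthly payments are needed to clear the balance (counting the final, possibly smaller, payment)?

Monthly rate r = 13.1%/12 = 1.09167% = 0.0109167.
Recurrence: B ← B·(1+r) − $5,430.00.
Month 1: interest $231.37; balance after payment $15,995.37.
Month 2: interest $174.62; balance after payment $10,739.98.
Month 3: interest $117.24; balance after payment $5,427.23.
Month 4: interest $59.25; balance after payment $56.48.
Month 5: interest $0.62; balance after payment $0.00.

5 months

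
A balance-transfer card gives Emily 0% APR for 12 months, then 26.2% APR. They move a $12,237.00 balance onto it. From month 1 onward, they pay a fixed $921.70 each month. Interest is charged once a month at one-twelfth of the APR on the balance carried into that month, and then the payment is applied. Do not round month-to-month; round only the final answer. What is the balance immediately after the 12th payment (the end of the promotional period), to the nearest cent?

$1,176.60

Promo months 1–12 at r₀ = 0%/12 = 0; months 13+ at r₁ = 26.2%/12 = 0.0218333.
After month 12 (no interest yet): B = $12,237.00 − 12·$921.70 = $1,176.60.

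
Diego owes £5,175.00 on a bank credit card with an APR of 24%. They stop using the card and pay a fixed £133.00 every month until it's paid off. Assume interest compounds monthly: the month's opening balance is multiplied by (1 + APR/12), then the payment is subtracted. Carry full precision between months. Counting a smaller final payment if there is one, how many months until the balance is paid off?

77 payments

Monthly rate r = 24%/12 = 2% = 0.02.
Recurrence: B ← B·(1+r) − £133.00.
Month 1: interest £103.50; balance after payment £5,145.50.
Month 2: interest £102.91; balance after payment £5,115.41.
Closed form: n = −ln(1 − rB₀/P)/ln(1+r) = −ln(0.2218)/ln(1.02) ≈ 76.048, so the balance reaches zero during payment 77.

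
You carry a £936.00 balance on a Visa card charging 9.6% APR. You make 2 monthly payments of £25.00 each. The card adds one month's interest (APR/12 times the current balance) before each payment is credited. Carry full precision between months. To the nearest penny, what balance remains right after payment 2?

Monthly rate r = 9.6%/12 = 0.8% = 0.008.
Each month: B ← B·(1+r) − £25.00.
Month 1: interest £7.49; balance after payment £918.49.
Month 2: interest £7.35; balance after payment £900.84.

£900.84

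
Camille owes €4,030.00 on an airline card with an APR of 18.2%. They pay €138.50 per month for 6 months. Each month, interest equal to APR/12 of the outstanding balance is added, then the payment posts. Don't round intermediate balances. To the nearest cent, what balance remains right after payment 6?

Monthly rate r = 18.2%/12 = 1.51667% = 0.0151667.
Each month: B ← B·(1+r) − €138.50.
Month 1: interest €61.12; balance after payment €3,952.62.
Month 2: interest €59.95; balance after payment €3,874.07.
Month 3: interest €58.76; balance after payment €3,794.33.
Month 4: interest €57.55; balance after payment €3,713.37.
Month 5: interest €56.32; balance after payment €3,631.19.
Month 6: interest €55.07; balance after payment €3,547.77.

€3,547.77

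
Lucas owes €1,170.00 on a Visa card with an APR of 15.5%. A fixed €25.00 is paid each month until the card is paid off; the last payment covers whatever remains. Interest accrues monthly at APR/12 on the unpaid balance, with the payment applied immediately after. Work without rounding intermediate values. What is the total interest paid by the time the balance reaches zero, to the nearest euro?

€637

Monthly rate r = 15.5%/12 = 1.29167% = 0.0129167.
Payoff takes n = ⌈−ln(1 − rB₀/P)/ln(1+r)⌉ = ⌈72.277⌉ = 73 payments; the last is €6.97.
Total paid = 72·€25.00 + €6.97 = €1,806.97.
Total interest = total paid − principal = €1,806.97 − €1,170.00 = €636.97.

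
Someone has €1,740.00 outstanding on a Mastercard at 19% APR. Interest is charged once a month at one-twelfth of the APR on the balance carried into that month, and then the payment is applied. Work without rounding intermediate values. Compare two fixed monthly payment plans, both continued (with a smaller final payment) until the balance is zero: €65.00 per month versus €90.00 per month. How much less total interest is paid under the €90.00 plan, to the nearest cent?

Monthly rate r = 19%/12 = 1.58333% = 0.0158333.
At €65.00/mo: n = ⌈−ln(1 − rB₀/P)/ln(1+r)⌉ = 36 payments (last €6.48); total interest = total paid − €1,740.00 = €541.48.
At €90.00/mo: 24 payments (last €23.80); total interest €353.80.
Interest saved = €541.48 − €353.80 = €187.68.

€187.68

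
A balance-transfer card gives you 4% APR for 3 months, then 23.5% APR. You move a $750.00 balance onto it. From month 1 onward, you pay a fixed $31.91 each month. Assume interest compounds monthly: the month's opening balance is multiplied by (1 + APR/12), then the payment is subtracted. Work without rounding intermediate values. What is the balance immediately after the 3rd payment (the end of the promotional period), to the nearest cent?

Promo months 1–3 at r₀ = 4%/12 = 0.00333333; months 4+ at r₁ = 23.5%/12 = 0.0195833.
After month 3: iterate B ← B·(1+r₀) − $31.91 for 3 months → $661.48.

$661.48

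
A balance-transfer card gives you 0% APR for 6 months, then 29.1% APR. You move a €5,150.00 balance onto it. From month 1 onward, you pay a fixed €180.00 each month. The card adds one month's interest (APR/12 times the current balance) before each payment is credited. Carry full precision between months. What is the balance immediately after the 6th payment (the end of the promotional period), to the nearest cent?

€4,070.00

Promo months 1–6 at r₀ = 0%/12 = 0; months 7+ at r₁ = 29.1%/12 = 0.02425.
After month 6 (no interest yet): B = €5,150.00 − 6·€180.00 = €4,070.00.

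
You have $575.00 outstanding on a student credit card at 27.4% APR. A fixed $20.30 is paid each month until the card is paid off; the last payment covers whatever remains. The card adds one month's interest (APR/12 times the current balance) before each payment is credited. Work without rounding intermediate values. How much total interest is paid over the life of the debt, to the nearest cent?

$360.69

Monthly rate r = 27.4%/12 = 2.28333% = 0.0228333.
Payoff takes n = ⌈−ln(1 − rB₀/P)/ln(1+r)⌉ = ⌈46.092⌉ = 47 payments; the last is $1.89.
Total paid = 46·$20.30 + $1.89 = $935.69.
Total interest = total paid − principal = $935.69 − $575.00 = $360.69.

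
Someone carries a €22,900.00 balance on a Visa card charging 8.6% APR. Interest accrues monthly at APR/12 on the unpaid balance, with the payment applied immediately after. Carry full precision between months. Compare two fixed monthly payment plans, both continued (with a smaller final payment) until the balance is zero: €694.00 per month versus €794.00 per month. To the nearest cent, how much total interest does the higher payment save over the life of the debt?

Monthly rate r = 8.6%/12 = 0.716667% = 0.00716667.
At €694.00/mo: n = ⌈−ln(1 − rB₀/P)/ln(1+r)⌉ = 38 payments (last €544.08); total interest = total paid − €22,900.00 = €3,322.08.
At €794.00/mo: 33 payments (last €337.97); total interest €2,845.97.
Interest saved = €3,322.08 − €2,845.97 = €476.11.

€476.11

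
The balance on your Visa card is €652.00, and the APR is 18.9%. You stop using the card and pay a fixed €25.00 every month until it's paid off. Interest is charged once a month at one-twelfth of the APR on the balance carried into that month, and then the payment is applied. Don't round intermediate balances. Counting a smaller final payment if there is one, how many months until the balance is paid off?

34 payments

Monthly rate r = 18.9%/12 = 1.575% = 0.01575.
Recurrence: B ← B·(1+r) − €25.00.
Month 1: interest €10.27; balance after payment €637.27.
Month 2: interest €10.04; balance after payment €622.31.
Closed form: n = −ln(1 − rB₀/P)/ln(1+r) = −ln(0.58924)/ln(1.01575) ≈ 33.846, so the balance reaches zero during payment 34.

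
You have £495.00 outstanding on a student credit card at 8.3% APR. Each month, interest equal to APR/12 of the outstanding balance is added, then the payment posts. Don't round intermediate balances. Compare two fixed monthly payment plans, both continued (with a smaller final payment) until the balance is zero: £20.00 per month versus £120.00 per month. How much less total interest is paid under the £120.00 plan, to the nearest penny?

£40.81

Monthly rate r = 8.3%/12 = 0.691667% = 0.00691667.
At £20.00/mo: n = ⌈−ln(1 − rB₀/P)/ln(1+r)⌉ = 28 payments (last £4.81); total interest = total paid − £495.00 = £49.81.
At £120.00/mo: 5 payments (last £24.00); total interest £9.00.
Interest saved = £49.81 − £9.00 = £40.81.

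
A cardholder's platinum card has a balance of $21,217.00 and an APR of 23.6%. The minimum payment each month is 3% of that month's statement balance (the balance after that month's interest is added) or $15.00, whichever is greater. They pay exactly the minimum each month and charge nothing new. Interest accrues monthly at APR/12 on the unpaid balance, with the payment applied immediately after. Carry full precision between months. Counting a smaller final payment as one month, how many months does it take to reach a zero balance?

Monthly rate r = 23.6%/12 = 1.96667% = 0.0196667.
While 3% of the post-interest balance exceeds $15.00, each month B ← (B·(1+r))·(1 − 0.03), i.e. B shrinks by the factor (1+r)·0.97 = 0.98908.
This holds for months 1–344. Entering month 345 the balance is $485.05; 3% of the post-interest balance is now below $15.00, so the flat $15.00 minimum applies from here.
From month 345 a fixed $15.00 at rate r clears $485.05 in 52 more payments. Total: 344 + 52 = 396 months.

396 months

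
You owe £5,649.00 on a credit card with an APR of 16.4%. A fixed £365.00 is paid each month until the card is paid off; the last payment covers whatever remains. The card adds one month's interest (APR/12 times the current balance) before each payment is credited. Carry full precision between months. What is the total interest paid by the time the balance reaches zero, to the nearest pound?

Monthly rate r = 16.4%/12 = 1.36667% = 0.0136667.
Payoff takes n = ⌈−ln(1 − rB₀/P)/ln(1+r)⌉ = ⌈17.507⌉ = 18 payments; the last is £185.67.
Total paid = 17·£365.00 + £185.67 = £6,390.67.
Total interest = total paid − principal = £6,390.67 − £5,649.00 = £741.67.

£742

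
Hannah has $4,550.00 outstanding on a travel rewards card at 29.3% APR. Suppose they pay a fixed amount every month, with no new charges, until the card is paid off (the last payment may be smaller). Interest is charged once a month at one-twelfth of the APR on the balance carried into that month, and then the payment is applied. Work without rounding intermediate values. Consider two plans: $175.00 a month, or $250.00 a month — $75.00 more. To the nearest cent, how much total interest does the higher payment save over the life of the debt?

$1,217.43

Monthly rate r = 29.3%/12 = 2.44167% = 0.0244167.
At $175.00/mo: n = ⌈−ln(1 − rB₀/P)/ln(1+r)⌉ = 42 payments (last $133.46); total interest = total paid − $4,550.00 = $2,758.46.
At $250.00/mo: 25 payments (last $91.03); total interest $1,541.03.
Interest saved = $2,758.46 − $1,541.03 = $1,217.43.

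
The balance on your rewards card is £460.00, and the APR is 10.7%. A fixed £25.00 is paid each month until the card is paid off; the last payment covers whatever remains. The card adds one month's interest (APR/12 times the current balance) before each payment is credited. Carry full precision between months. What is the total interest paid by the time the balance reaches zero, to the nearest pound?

£45

Monthly rate r = 10.7%/12 = 0.891667% = 0.00891667.
Payoff takes n = ⌈−ln(1 − rB₀/P)/ln(1+r)⌉ = ⌈20.187⌉ = 21 payments; the last is £4.70.
Total paid = 20·£25.00 + £4.70 = £504.70.
Total interest = total paid − principal = £504.70 − £460.00 = £44.70.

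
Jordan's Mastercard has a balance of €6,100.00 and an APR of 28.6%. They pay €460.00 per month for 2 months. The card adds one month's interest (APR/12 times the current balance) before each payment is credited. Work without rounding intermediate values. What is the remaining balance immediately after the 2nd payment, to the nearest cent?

Monthly rate r = 28.6%/12 = 2.38333% = 0.0238333.
Each month: B ← B·(1+r) − €460.00.
Month 1: interest €145.38; balance after payment €5,785.38.
Month 2: interest €137.88; balance after payment €5,463.27.

€5,463.27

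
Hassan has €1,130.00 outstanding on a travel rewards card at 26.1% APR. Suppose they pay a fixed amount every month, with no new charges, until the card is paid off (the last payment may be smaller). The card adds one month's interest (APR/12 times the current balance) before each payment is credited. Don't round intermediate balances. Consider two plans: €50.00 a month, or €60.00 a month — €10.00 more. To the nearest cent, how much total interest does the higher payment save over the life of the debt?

€102.20

Monthly rate r = 26.1%/12 = 2.175% = 0.02175.
At €50.00/mo: n = ⌈−ln(1 − rB₀/P)/ln(1+r)⌉ = 32 payments (last €21.90); total interest = total paid − €1,130.00 = €441.90.
At €60.00/mo: 25 payments (last €29.70); total interest €339.70.
Interest saved = €441.90 − €339.70 = €102.20.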